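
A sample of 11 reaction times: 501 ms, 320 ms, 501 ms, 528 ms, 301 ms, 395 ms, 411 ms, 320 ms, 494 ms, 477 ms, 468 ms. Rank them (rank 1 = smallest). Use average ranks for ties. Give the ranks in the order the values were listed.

Sorted (ascending): 301, 320, 320, 395, 411, 468, 477, 494, 501, 501, 528
The 2 values of 320 occupy positions 2–3 → average rank (2+3)/2 = 2.5.
The 2 values of 501 occupy positions 9–10 → average rank (9+10)/2 = 9.5.

9.5, 2.5, 9.5, 11, 1, 4, 5, 2.5, 8, 7, 6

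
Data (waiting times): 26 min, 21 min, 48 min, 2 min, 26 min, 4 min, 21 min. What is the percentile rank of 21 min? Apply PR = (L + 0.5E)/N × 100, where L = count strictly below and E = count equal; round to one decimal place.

42.9

N = 7.
Strictly below 21: 2. Equal to 21: 2.
PR = (2 + 0.5·2)/7 × 100 = 42.9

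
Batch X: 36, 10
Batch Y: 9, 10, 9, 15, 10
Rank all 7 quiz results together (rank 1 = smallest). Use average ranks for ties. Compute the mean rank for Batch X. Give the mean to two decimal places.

5.50

Sorted (ascending): 9, 9, 10, 10, 10, 15, 36
The 2 values of 9 occupy positions 1–2 → average rank (1+2)/2 = 1.5.
The 3 values of 10 occupy positions 3–5 → average rank 4.
Batch X values → pooled ranks: 36→7, 10→4
Mean rank = (7 + 4) / 2 = 5.50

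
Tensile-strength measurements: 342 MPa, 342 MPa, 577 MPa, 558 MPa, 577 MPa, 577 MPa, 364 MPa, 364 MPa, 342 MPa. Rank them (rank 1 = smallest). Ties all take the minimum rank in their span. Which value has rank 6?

558

Sorted (ascending): 342, 342, 342, 364, 364, 558, 577, 577, 577
The 3 values of 342 occupy positions 1–3 → each gets rank 1.
The 2 values of 364 occupy positions 4–5 → each gets rank 4.
The 3 values of 577 occupy positions 7–9 → each gets rank 7.
Rank 6 → value 558.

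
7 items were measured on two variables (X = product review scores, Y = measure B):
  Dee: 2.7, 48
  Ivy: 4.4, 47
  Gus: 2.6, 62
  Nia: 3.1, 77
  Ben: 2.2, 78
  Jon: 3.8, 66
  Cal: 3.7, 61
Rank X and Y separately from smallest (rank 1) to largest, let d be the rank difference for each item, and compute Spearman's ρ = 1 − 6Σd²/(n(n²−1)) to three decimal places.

Ranks of variable 1: 3, 7, 2, 4, 1, 6, 5
Ranks of variable 2: 2, 1, 4, 6, 7, 5, 3
d = r₁ − r₂: 1, 6, -2, -2, -6, 1, 2
d²: 1, 36, 4, 4, 36, 1, 4; Σd² = 86
ρ = 1 − 6·86/(7·48) = 1 − 516/336 = -0.536

-0.536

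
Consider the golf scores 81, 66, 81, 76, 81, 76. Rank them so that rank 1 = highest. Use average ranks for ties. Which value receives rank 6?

Sorted (descending): 81, 81, 81, 76, 76, 66
The 3 values of 81 occupy positions 1–3 → average rank 2.
The 2 values of 76 occupy positions 4–5 → average rank (4+5)/2 = 4.5.
Rank 6 → value 66.

66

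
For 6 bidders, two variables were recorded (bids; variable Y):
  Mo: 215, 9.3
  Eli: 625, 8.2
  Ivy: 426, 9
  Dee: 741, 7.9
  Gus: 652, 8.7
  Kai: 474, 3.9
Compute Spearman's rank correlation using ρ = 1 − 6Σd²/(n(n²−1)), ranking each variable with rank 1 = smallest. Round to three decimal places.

Ranks of variable 1: 1, 4, 2, 6, 5, 3
Ranks of variable 2: 6, 3, 5, 2, 4, 1
d = r₁ − r₂: -5, 1, -3, 4, 1, 2
d²: 25, 1, 9, 16, 1, 4; Σd² = 56
ρ = 1 − 6·56/(6·35) = 1 − 336/210 = -0.600

-0.600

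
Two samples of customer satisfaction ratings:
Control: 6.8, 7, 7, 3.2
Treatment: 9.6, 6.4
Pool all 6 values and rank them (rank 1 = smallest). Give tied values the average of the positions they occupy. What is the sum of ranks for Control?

13

Sorted (ascending): 3.2, 6.4, 6.8, 7, 7, 9.6
The 2 values of 7 occupy positions 4–5 → average rank (4+5)/2 = 4.5.
Control values → pooled ranks: 6.8→3, 7→4.5, 7→4.5, 3.2→1
Rank sum = 3 + 4.5 + 4.5 + 1 = 13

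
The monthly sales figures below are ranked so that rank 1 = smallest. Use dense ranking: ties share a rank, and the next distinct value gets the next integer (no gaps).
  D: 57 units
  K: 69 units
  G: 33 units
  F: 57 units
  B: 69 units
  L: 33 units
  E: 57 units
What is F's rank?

2

Sorted (ascending): 33, 33, 57, 57, 57, 69, 69
The 2 values of 33 share dense rank 1.
The 3 values of 57 share dense rank 2.
The 2 values of 69 share dense rank 3.
F has value 57 units → rank 2.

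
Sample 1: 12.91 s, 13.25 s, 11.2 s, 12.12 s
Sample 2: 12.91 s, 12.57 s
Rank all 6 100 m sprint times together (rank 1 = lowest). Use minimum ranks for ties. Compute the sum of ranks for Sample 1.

13

Sorted (ascending): 11.2, 12.12, 12.57, 12.91, 12.91, 13.25
The 2 values of 12.91 occupy positions 4–5 → each gets rank 4.
Sample 1 values → pooled ranks: 12.91→4, 13.25→6, 11.2→1, 12.12→2
Rank sum = 4 + 6 + 1 + 2 = 13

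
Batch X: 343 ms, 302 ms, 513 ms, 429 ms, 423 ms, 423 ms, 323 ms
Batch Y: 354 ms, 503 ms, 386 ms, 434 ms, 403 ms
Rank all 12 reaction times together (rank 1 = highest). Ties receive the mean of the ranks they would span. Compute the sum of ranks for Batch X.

Sorted (descending): 513, 503, 434, 429, 423, 423, 403, 386, 354, 343, 323, 302
The 2 values of 423 occupy positions 5–6 → average rank (5+6)/2 = 5.5.
Batch X values → pooled ranks: 343→10, 302→12, 513→1, 429→4, 423→5.5, 423→5.5, 323→11
Rank sum = 10 + 12 + 1 + 4 + 5.5 + 5.5 + 11 = 49

49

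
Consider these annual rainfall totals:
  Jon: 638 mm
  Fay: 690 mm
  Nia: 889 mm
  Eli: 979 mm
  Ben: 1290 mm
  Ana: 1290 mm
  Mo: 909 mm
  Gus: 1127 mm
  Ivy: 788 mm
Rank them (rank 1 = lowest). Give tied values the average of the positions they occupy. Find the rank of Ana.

Sorted (ascending): 638, 690, 788, 889, 909, 979, 1127, 1290, 1290
The 2 values of 1290 occupy positions 8–9 → average rank (8+9)/2 = 8.5.
Ana has value 1290 mm → rank 8.5.

8.5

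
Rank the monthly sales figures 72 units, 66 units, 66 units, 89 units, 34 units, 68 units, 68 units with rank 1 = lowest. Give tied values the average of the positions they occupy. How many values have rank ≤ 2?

1

Sorted (ascending): 34, 66, 66, 68, 68, 72, 89
The 2 values of 66 occupy positions 2–3 → average rank (2+3)/2 = 2.5.
The 2 values of 68 occupy positions 4–5 → average rank (4+5)/2 = 4.5.
Ranks ≤ 2: {1} → 1 value.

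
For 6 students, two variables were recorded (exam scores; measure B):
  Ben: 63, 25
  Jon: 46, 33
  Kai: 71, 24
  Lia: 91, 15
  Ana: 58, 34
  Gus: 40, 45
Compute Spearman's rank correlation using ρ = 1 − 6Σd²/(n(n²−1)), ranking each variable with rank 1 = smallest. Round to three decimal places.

-0.943

Ranks of variable 1: 4, 2, 5, 6, 3, 1
Ranks of variable 2: 3, 4, 2, 1, 5, 6
d = r₁ − r₂: 1, -2, 3, 5, -2, -5
d²: 1, 4, 9, 25, 4, 25; Σd² = 68
ρ = 1 − 6·68/(6·35) = 1 − 408/210 = -0.943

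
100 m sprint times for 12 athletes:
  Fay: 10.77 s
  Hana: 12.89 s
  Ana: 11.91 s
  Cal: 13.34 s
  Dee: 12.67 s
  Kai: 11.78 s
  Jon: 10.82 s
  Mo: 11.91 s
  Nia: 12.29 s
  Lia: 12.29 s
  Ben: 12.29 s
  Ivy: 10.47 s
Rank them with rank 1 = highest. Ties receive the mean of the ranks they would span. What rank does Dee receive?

Sorted (descending): 13.34, 12.89, 12.67, 12.29, 12.29, 12.29, 11.91, 11.91, 11.78, 10.82, 10.77, 10.47
The 3 values of 12.29 occupy positions 4–6 → average rank 5.
The 2 values of 11.91 occupy positions 7–8 → average rank (7+8)/2 = 7.5.
Dee has value 12.67 s → rank 3.

3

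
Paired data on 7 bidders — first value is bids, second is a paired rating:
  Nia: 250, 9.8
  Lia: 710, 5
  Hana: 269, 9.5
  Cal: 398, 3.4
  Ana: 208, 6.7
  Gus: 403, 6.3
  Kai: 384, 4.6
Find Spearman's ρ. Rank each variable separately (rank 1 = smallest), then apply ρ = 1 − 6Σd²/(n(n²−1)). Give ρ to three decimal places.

-0.607

Ranks of variable 1: 2, 7, 3, 5, 1, 6, 4
Ranks of variable 2: 7, 3, 6, 1, 5, 4, 2
d = r₁ − r₂: -5, 4, -3, 4, -4, 2, 2
d²: 25, 16, 9, 16, 16, 4, 4; Σd² = 90
ρ = 1 − 6·90/(7·48) = 1 − 540/336 = -0.607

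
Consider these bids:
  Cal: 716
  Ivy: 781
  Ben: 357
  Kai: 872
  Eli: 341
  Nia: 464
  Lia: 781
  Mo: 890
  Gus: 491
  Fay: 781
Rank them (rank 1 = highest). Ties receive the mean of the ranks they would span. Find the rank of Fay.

4

Sorted (descending): 890, 872, 781, 781, 781, 716, 491, 464, 357, 341
The 3 values of 781 occupy positions 3–5 → average rank 4.
Fay has value 781 → rank 4.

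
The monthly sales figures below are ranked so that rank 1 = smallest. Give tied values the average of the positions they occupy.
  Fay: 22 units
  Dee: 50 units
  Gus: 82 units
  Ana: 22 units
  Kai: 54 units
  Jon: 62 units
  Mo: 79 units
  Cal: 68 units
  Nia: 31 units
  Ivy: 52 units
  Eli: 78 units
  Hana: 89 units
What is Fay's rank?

1.5

Sorted (ascending): 22, 22, 31, 50, 52, 54, 62, 68, 78, 79, 82, 89
The 2 values of 22 occupy positions 1–2 → average rank (1+2)/2 = 1.5.
Fay has value 22 units → rank 1.5.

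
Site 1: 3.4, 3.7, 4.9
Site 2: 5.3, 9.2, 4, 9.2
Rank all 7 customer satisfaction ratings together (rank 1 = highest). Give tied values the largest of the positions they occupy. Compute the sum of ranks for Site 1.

17

Sorted (descending): 9.2, 9.2, 5.3, 4.9, 4, 3.7, 3.4
The 2 values of 9.2 occupy positions 1–2 → each gets rank 2.
Site 1 values → pooled ranks: 3.4→7, 3.7→6, 4.9→4
Rank sum = 7 + 6 + 4 = 17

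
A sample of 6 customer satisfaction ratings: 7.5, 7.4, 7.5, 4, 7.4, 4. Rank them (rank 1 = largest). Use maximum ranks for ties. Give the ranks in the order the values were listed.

2, 4, 2, 6, 4, 6

Sorted (descending): 7.5, 7.5, 7.4, 7.4, 4, 4
The 2 values of 7.5 occupy positions 1–2 → each gets rank 2.
The 2 values of 7.4 occupy positions 3–4 → each gets rank 4.
The 2 values of 4 occupy positions 5–6 → each gets rank 6.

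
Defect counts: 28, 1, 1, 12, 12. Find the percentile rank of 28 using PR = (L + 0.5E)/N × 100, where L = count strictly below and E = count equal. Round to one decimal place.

90.0

N = 5.
Strictly below 28: 4. Equal to 28: 1.
PR = (4 + 0.5·1)/5 × 100 = 90.0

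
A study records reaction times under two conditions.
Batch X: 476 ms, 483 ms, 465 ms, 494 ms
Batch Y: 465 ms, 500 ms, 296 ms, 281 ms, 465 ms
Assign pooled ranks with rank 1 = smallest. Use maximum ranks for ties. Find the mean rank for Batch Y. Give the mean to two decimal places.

4.40

Sorted (ascending): 281, 296, 465, 465, 465, 476, 483, 494, 500
The 3 values of 465 occupy positions 3–5 → each gets rank 5.
Batch Y values → pooled ranks: 465→5, 500→9, 296→2, 281→1, 465→5
Mean rank = (5 + 9 + 2 + 1 + 5) / 5 = 4.40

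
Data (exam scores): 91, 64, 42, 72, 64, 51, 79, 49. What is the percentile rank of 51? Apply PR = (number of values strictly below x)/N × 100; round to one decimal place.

25.0

N = 8.
Strictly below 51: 2. Equal to 51: 1.
PR = 2/8 × 100 = 25.0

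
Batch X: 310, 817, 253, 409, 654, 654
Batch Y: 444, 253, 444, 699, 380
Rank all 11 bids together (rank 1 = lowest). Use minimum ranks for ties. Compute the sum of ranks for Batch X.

36

Sorted (ascending): 253, 253, 310, 380, 409, 444, 444, 654, 654, 699, 817
The 2 values of 253 occupy positions 1–2 → each gets rank 1.
The 2 values of 444 occupy positions 6–7 → each gets rank 6.
The 2 values of 654 occupy positions 8–9 → each gets rank 8.
Batch X values → pooled ranks: 310→3, 817→11, 253→1, 409→5, 654→8, 654→8
Rank sum = 3 + 11 + 1 + 5 + 8 + 8 = 36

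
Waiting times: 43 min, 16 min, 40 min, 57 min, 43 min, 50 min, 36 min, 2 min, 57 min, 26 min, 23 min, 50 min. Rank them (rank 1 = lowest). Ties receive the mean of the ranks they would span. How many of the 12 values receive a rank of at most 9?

8

Sorted (ascending): 2, 16, 23, 26, 36, 40, 43, 43, 50, 50, 57, 57
The 2 values of 43 occupy positions 7–8 → average rank (7+8)/2 = 7.5.
The 2 values of 50 occupy positions 9–10 → average rank (9+10)/2 = 9.5.
The 2 values of 57 occupy positions 11–12 → average rank (11+12)/2 = 11.5.
Ranks ≤ 9: {1, 2, 3, 4, 5, 6, 7.5, 7.5} → 8 values.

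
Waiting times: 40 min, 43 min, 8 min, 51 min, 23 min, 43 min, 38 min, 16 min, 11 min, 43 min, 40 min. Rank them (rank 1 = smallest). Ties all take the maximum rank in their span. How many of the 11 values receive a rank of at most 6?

5

Sorted (ascending): 8, 11, 16, 23, 38, 40, 40, 43, 43, 43, 51
The 2 values of 40 occupy positions 6–7 → each gets rank 7.
The 3 values of 43 occupy positions 8–10 → each gets rank 10.
Ranks ≤ 6: {1, 2, 3, 4, 5} → 5 values.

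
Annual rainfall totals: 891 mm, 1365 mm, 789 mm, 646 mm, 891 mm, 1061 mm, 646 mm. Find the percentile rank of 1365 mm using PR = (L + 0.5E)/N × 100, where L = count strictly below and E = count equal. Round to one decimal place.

N = 7.
Strictly below 1365: 6. Equal to 1365: 1.
PR = (6 + 0.5·1)/7 × 100 = 92.9

92.9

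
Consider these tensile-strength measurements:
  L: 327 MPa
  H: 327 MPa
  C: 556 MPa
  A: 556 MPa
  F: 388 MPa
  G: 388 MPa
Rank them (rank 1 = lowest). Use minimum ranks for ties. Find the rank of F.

Sorted (ascending): 327, 327, 388, 388, 556, 556
The 2 values of 327 occupy positions 1–2 → each gets rank 1.
The 2 values of 388 occupy positions 3–4 → each gets rank 3.
The 2 values of 556 occupy positions 5–6 → each gets rank 5.
F has value 388 MPa → rank 3.

3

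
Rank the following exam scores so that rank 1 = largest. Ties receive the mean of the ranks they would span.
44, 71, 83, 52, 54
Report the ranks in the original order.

5, 2, 1, 4, 3

Sorted (descending): 83, 71, 54, 52, 44
No ties — each value takes its position as its rank.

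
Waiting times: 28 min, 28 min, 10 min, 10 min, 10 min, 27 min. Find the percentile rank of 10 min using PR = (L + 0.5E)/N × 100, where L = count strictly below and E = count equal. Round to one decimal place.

N = 6.
Strictly below 10: 0. Equal to 10: 3.
PR = (0 + 0.5·3)/6 × 100 = 25.0

25.0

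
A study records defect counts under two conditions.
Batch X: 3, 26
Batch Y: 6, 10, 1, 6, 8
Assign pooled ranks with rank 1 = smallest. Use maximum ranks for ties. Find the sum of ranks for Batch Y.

20

Sorted (ascending): 1, 3, 6, 6, 8, 10, 26
The 2 values of 6 occupy positions 3–4 → each gets rank 4.
Batch Y values → pooled ranks: 6→4, 10→6, 1→1, 6→4, 8→5
Rank sum = 4 + 6 + 1 + 4 + 5 = 20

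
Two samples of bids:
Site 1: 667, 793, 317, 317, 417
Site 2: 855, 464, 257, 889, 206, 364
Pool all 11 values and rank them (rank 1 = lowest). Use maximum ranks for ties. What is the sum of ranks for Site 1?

Sorted (ascending): 206, 257, 317, 317, 364, 417, 464, 667, 793, 855, 889
The 2 values of 317 occupy positions 3–4 → each gets rank 4.
Site 1 values → pooled ranks: 667→8, 793→9, 317→4, 317→4, 417→6
Rank sum = 8 + 9 + 4 + 4 + 6 = 31

31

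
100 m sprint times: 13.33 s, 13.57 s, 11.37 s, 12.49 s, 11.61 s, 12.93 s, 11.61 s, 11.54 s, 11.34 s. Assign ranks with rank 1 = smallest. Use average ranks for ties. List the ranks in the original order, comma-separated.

8, 9, 2, 6, 4.5, 7, 4.5, 3, 1

Sorted (ascending): 11.34, 11.37, 11.54, 11.61, 11.61, 12.49, 12.93, 13.33, 13.57
The 2 values of 11.61 occupy positions 4–5 → average rank (4+5)/2 = 4.5.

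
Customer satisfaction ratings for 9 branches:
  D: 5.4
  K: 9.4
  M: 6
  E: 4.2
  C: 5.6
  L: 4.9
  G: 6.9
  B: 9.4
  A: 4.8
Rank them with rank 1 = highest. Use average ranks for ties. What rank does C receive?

5

Sorted (descending): 9.4, 9.4, 6.9, 6, 5.6, 5.4, 4.9, 4.8, 4.2
The 2 values of 9.4 occupy positions 1–2 → average rank (1+2)/2 = 1.5.
C has value 5.6 → rank 5.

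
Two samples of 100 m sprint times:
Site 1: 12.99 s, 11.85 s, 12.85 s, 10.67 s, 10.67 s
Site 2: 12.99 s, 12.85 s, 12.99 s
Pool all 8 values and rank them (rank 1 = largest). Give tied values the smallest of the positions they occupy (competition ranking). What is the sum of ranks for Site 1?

Sorted (descending): 12.99, 12.99, 12.99, 12.85, 12.85, 11.85, 10.67, 10.67
The 3 values of 12.99 occupy positions 1–3 → each gets rank 1.
The 2 values of 12.85 occupy positions 4–5 → each gets rank 4.
The 2 values of 10.67 occupy positions 7–8 → each gets rank 7.
Site 1 values → pooled ranks: 12.99→1, 11.85→6, 12.85→4, 10.67→7, 10.67→7
Rank sum = 1 + 6 + 4 + 7 + 7 = 25

25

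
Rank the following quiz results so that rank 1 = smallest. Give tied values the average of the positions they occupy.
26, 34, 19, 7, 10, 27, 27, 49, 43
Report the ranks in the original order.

4, 7, 3, 1, 2, 5.5, 5.5, 9, 8

Sorted (ascending): 7, 10, 19, 26, 27, 27, 34, 43, 49
The 2 values of 27 occupy positions 5–6 → average rank (5+6)/2 = 5.5.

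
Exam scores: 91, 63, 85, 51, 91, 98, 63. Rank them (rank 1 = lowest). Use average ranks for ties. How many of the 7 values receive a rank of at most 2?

Sorted (ascending): 51, 63, 63, 85, 91, 91, 98
The 2 values of 63 occupy positions 2–3 → average rank (2+3)/2 = 2.5.
The 2 values of 91 occupy positions 5–6 → average rank (5+6)/2 = 5.5.
Ranks ≤ 2: {1} → 1 value.

1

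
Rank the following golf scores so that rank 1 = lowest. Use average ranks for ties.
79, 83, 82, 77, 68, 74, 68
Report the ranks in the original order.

Sorted (ascending): 68, 68, 74, 77, 79, 82, 83
The 2 values of 68 occupy positions 1–2 → average rank (1+2)/2 = 1.5.

5, 7, 6, 4, 1.5, 3, 1.5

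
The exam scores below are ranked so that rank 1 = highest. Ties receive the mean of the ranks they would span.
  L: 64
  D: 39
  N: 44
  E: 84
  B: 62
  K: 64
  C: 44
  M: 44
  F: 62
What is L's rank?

Sorted (descending): 84, 64, 64, 62, 62, 44, 44, 44, 39
The 2 values of 64 occupy positions 2–3 → average rank (2+3)/2 = 2.5.
The 2 values of 62 occupy positions 4–5 → average rank (4+5)/2 = 4.5.
The 3 values of 44 occupy positions 6–8 → average rank 7.
L has value 64 → rank 2.5.

2.5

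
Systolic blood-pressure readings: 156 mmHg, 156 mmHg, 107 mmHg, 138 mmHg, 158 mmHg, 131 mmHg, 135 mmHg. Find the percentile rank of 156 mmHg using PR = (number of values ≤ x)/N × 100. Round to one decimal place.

N = 7.
Strictly below 156: 4. Equal to 156: 2.
PR = 6/7 × 100 = 85.7

85.7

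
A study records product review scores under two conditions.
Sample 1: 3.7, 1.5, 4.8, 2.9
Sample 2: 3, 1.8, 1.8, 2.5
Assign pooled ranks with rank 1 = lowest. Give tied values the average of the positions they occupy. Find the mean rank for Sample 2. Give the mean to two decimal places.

3.75

Sorted (ascending): 1.5, 1.8, 1.8, 2.5, 2.9, 3, 3.7, 4.8
The 2 values of 1.8 occupy positions 2–3 → average rank (2+3)/2 = 2.5.
Sample 2 values → pooled ranks: 3→6, 1.8→2.5, 1.8→2.5, 2.5→4
Mean rank = (6 + 2.5 + 2.5 + 4) / 4 = 3.75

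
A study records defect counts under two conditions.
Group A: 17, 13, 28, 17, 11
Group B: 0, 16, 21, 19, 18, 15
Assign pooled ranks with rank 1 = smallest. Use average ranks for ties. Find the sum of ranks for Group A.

29

Sorted (ascending): 0, 11, 13, 15, 16, 17, 17, 18, 19, 21, 28
The 2 values of 17 occupy positions 6–7 → average rank (6+7)/2 = 6.5.
Group A values → pooled ranks: 17→6.5, 13→3, 28→11, 17→6.5, 11→2
Rank sum = 6.5 + 3 + 11 + 6.5 + 2 = 29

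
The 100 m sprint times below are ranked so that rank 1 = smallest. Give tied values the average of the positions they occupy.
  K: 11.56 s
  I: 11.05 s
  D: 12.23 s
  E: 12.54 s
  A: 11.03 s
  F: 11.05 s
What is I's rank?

Sorted (ascending): 11.03, 11.05, 11.05, 11.56, 12.23, 12.54
The 2 values of 11.05 occupy positions 2–3 → average rank (2+3)/2 = 2.5.
I has value 11.05 s → rank 2.5.

2.5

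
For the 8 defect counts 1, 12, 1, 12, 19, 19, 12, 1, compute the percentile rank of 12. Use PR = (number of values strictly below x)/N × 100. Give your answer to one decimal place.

N = 8.
Strictly below 12: 3. Equal to 12: 3.
PR = 3/8 × 100 = 37.5

37.5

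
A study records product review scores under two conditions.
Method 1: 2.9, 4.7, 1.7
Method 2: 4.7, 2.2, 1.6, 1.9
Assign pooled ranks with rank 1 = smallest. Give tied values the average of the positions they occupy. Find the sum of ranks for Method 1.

13.5

Sorted (ascending): 1.6, 1.7, 1.9, 2.2, 2.9, 4.7, 4.7
The 2 values of 4.7 occupy positions 6–7 → average rank (6+7)/2 = 6.5.
Method 1 values → pooled ranks: 2.9→5, 4.7→6.5, 1.7→2
Rank sum = 5 + 6.5 + 2 = 13.5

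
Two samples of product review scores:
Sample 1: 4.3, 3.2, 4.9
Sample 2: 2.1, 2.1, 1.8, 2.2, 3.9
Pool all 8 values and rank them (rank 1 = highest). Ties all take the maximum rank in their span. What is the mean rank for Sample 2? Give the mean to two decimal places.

6.00

Sorted (descending): 4.9, 4.3, 3.9, 3.2, 2.2, 2.1, 2.1, 1.8
The 2 values of 2.1 occupy positions 6–7 → each gets rank 7.
Sample 2 values → pooled ranks: 2.1→7, 2.1→7, 1.8→8, 2.2→5, 3.9→3
Mean rank = (7 + 7 + 8 + 5 + 3) / 5 = 6.00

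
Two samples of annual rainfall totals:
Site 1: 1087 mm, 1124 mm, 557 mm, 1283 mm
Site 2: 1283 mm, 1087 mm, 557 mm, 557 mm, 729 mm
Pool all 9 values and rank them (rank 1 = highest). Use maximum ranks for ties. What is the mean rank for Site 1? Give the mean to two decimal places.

Sorted (descending): 1283, 1283, 1124, 1087, 1087, 729, 557, 557, 557
The 2 values of 1283 occupy positions 1–2 → each gets rank 2.
The 2 values of 1087 occupy positions 4–5 → each gets rank 5.
The 3 values of 557 occupy positions 7–9 → each gets rank 9.
Site 1 values → pooled ranks: 1087→5, 1124→3, 557→9, 1283→2
Mean rank = (5 + 3 + 9 + 2) / 4 = 4.75

4.75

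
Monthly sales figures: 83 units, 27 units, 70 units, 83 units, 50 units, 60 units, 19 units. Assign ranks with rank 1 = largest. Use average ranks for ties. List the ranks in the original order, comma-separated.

Sorted (descending): 83, 83, 70, 60, 50, 27, 19
The 2 values of 83 occupy positions 1–2 → average rank (1+2)/2 = 1.5.

1.5, 6, 3, 1.5, 5, 4, 7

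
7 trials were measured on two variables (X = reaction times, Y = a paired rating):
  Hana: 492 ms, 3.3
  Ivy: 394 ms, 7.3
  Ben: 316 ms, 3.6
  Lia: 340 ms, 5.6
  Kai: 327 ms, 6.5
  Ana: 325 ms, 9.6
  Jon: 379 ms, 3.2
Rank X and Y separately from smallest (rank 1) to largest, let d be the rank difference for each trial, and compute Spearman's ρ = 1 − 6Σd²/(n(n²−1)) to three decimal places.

Ranks of variable 1: 7, 6, 1, 4, 3, 2, 5
Ranks of variable 2: 2, 6, 3, 4, 5, 7, 1
d = r₁ − r₂: 5, 0, -2, 0, -2, -5, 4
d²: 25, 0, 4, 0, 4, 25, 16; Σd² = 74
ρ = 1 − 6·74/(7·48) = 1 − 444/336 = -0.321

-0.321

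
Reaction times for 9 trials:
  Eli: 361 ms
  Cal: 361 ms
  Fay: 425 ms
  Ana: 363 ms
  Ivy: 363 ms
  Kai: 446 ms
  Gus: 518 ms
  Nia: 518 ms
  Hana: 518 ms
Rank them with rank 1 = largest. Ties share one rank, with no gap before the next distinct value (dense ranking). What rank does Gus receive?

Sorted (descending): 518, 518, 518, 446, 425, 363, 363, 361, 361
The 3 values of 518 share dense rank 1.
The 2 values of 363 share dense rank 4.
The 2 values of 361 share dense rank 5.
Remaining distinct values take the next consecutive integers.
Gus has value 518 ms → rank 1.

1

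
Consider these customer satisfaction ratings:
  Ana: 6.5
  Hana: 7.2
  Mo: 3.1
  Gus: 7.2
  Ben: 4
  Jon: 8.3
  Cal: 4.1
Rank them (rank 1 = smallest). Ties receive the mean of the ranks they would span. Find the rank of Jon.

7

Sorted (ascending): 3.1, 4, 4.1, 6.5, 7.2, 7.2, 8.3
The 2 values of 7.2 occupy positions 5–6 → average rank (5+6)/2 = 5.5.
Jon has value 8.3 → rank 7.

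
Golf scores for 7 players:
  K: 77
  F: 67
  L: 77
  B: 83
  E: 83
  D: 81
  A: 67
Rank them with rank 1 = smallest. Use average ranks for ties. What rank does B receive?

Sorted (ascending): 67, 67, 77, 77, 81, 83, 83
The 2 values of 67 occupy positions 1–2 → average rank (1+2)/2 = 1.5.
The 2 values of 77 occupy positions 3–4 → average rank (3+4)/2 = 3.5.
The 2 values of 83 occupy positions 6–7 → average rank (6+7)/2 = 6.5.
B has value 83 → rank 6.5.

6.5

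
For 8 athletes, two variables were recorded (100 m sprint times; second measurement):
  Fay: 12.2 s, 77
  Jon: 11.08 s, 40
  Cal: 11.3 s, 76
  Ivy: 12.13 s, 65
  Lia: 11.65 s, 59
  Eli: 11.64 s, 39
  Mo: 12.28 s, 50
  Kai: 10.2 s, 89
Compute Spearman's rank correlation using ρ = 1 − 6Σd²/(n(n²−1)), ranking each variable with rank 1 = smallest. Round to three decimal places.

Ranks of variable 1: 7, 2, 3, 6, 5, 4, 8, 1
Ranks of variable 2: 7, 2, 6, 5, 4, 1, 3, 8
d = r₁ − r₂: 0, 0, -3, 1, 1, 3, 5, -7
d²: 0, 0, 9, 1, 1, 9, 25, 49; Σd² = 94
ρ = 1 − 6·94/(8·63) = 1 − 564/504 = -0.119

-0.119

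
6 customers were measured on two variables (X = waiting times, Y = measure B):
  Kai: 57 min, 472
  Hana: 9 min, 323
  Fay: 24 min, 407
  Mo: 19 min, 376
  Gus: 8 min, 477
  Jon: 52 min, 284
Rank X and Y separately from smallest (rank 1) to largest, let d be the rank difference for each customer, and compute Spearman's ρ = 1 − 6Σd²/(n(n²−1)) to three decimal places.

-0.200

Ranks of variable 1: 6, 2, 4, 3, 1, 5
Ranks of variable 2: 5, 2, 4, 3, 6, 1
d = r₁ − r₂: 1, 0, 0, 0, -5, 4
d²: 1, 0, 0, 0, 25, 16; Σd² = 42
ρ = 1 − 6·42/(6·35) = 1 − 252/210 = -0.200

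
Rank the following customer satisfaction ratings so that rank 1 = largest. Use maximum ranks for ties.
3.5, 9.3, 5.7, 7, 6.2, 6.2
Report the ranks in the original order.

Sorted (descending): 9.3, 7, 6.2, 6.2, 5.7, 3.5
The 2 values of 6.2 occupy positions 3–4 → each gets rank 4.

6, 1, 5, 2, 4, 4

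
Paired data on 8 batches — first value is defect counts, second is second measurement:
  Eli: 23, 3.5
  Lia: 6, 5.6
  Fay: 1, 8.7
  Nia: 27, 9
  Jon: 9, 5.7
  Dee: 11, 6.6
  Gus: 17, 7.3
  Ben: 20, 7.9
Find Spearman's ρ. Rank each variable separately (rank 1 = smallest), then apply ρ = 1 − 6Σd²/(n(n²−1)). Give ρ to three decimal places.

Ranks of variable 1: 7, 2, 1, 8, 3, 4, 5, 6
Ranks of variable 2: 1, 2, 7, 8, 3, 4, 5, 6
d = r₁ − r₂: 6, 0, -6, 0, 0, 0, 0, 0
d²: 36, 0, 36, 0, 0, 0, 0, 0; Σd² = 72
ρ = 1 − 6·72/(8·63) = 1 − 432/504 = 0.143

0.143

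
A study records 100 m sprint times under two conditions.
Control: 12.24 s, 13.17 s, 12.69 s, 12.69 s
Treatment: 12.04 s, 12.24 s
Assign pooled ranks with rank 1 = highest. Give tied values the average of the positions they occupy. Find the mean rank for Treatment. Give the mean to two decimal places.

Sorted (descending): 13.17, 12.69, 12.69, 12.24, 12.24, 12.04
The 2 values of 12.69 occupy positions 2–3 → average rank (2+3)/2 = 2.5.
The 2 values of 12.24 occupy positions 4–5 → average rank (4+5)/2 = 4.5.
Treatment values → pooled ranks: 12.04→6, 12.24→4.5
Mean rank = (6 + 4.5) / 2 = 5.25

5.25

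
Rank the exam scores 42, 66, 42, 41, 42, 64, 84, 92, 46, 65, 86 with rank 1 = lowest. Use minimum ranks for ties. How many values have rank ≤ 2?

Sorted (ascending): 41, 42, 42, 42, 46, 64, 65, 66, 84, 86, 92
The 3 values of 42 occupy positions 2–4 → each gets rank 2.
Ranks ≤ 2: {1, 2, 2, 2} → 4 values.

4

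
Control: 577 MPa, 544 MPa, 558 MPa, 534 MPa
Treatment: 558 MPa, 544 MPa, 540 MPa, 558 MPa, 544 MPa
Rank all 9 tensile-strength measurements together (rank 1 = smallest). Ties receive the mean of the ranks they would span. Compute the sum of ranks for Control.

Sorted (ascending): 534, 540, 544, 544, 544, 558, 558, 558, 577
The 3 values of 544 occupy positions 3–5 → average rank 4.
The 3 values of 558 occupy positions 6–8 → average rank 7.
Control values → pooled ranks: 577→9, 544→4, 558→7, 534→1
Rank sum = 9 + 4 + 7 + 1 = 21

21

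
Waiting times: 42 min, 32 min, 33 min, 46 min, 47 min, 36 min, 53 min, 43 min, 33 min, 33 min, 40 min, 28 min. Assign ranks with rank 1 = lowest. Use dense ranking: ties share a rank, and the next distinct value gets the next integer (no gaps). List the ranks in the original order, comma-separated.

Sorted (ascending): 28, 32, 33, 33, 33, 36, 40, 42, 43, 46, 47, 53
The 3 values of 33 share dense rank 3.
Remaining distinct values take the next consecutive integers.

6, 2, 3, 8, 9, 4, 10, 7, 3, 3, 5, 1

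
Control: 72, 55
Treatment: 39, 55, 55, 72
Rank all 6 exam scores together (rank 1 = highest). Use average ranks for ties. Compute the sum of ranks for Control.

Sorted (descending): 72, 72, 55, 55, 55, 39
The 2 values of 72 occupy positions 1–2 → average rank (1+2)/2 = 1.5.
The 3 values of 55 occupy positions 3–5 → average rank 4.
Control values → pooled ranks: 72→1.5, 55→4
Rank sum = 1.5 + 4 = 5.5

5.5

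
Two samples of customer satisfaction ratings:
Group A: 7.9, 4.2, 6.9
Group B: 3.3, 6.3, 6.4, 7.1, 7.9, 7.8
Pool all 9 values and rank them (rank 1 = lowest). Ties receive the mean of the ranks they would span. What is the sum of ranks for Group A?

Sorted (ascending): 3.3, 4.2, 6.3, 6.4, 6.9, 7.1, 7.8, 7.9, 7.9
The 2 values of 7.9 occupy positions 8–9 → average rank (8+9)/2 = 8.5.
Group A values → pooled ranks: 7.9→8.5, 4.2→2, 6.9→5
Rank sum = 8.5 + 2 + 5 = 15.5

15.5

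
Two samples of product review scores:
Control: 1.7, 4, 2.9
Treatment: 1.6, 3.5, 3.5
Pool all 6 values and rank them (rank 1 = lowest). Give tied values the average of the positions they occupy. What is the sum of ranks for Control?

Sorted (ascending): 1.6, 1.7, 2.9, 3.5, 3.5, 4
The 2 values of 3.5 occupy positions 4–5 → average rank (4+5)/2 = 4.5.
Control values → pooled ranks: 1.7→2, 4→6, 2.9→3
Rank sum = 2 + 6 + 3 = 11

11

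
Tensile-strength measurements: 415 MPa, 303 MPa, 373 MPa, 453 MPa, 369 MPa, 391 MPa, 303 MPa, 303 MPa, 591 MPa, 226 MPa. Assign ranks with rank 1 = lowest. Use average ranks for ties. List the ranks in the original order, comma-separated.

Sorted (ascending): 226, 303, 303, 303, 369, 373, 391, 415, 453, 591
The 3 values of 303 occupy positions 2–4 → average rank 3.

8, 3, 6, 9, 5, 7, 3, 3, 10, 1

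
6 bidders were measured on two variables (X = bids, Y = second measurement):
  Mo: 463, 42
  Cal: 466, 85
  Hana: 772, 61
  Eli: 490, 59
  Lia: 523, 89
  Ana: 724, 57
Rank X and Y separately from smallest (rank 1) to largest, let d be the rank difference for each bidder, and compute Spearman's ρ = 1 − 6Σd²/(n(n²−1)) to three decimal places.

0.257

Ranks of variable 1: 1, 2, 6, 3, 4, 5
Ranks of variable 2: 1, 5, 4, 3, 6, 2
d = r₁ − r₂: 0, -3, 2, 0, -2, 3
d²: 0, 9, 4, 0, 4, 9; Σd² = 26
ρ = 1 − 6·26/(6·35) = 1 − 156/210 = 0.257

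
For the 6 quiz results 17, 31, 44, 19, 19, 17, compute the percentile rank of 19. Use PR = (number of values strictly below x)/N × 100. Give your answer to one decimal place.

N = 6.
Strictly below 19: 2. Equal to 19: 2.
PR = 2/6 × 100 = 33.3

33.3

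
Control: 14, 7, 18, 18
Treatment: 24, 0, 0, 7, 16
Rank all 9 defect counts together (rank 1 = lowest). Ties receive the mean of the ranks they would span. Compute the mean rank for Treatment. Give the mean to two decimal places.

4.30

Sorted (ascending): 0, 0, 7, 7, 14, 16, 18, 18, 24
The 2 values of 0 occupy positions 1–2 → average rank (1+2)/2 = 1.5.
The 2 values of 7 occupy positions 3–4 → average rank (3+4)/2 = 3.5.
The 2 values of 18 occupy positions 7–8 → average rank (7+8)/2 = 7.5.
Treatment values → pooled ranks: 24→9, 0→1.5, 0→1.5, 7→3.5, 16→6
Mean rank = (9 + 1.5 + 1.5 + 3.5 + 6) / 5 = 4.30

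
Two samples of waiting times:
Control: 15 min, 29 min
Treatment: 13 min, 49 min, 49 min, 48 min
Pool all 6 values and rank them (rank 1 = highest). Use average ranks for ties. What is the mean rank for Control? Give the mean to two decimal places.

4.50

Sorted (descending): 49, 49, 48, 29, 15, 13
The 2 values of 49 occupy positions 1–2 → average rank (1+2)/2 = 1.5.
Control values → pooled ranks: 15→5, 29→4
Mean rank = (5 + 4) / 2 = 4.50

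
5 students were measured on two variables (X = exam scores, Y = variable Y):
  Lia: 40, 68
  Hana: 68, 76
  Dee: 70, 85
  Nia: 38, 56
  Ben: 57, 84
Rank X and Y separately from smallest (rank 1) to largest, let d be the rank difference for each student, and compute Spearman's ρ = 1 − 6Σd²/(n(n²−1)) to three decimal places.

Ranks of variable 1: 2, 4, 5, 1, 3
Ranks of variable 2: 2, 3, 5, 1, 4
d = r₁ − r₂: 0, 1, 0, 0, -1
d²: 0, 1, 0, 0, 1; Σd² = 2
ρ = 1 − 6·2/(5·24) = 1 − 12/120 = 0.900

0.900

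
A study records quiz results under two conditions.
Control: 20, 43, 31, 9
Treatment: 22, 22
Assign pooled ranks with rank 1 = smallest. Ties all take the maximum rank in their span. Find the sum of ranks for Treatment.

Sorted (ascending): 9, 20, 22, 22, 31, 43
The 2 values of 22 occupy positions 3–4 → each gets rank 4.
Treatment values → pooled ranks: 22→4, 22→4
Rank sum = 4 + 4 = 8

8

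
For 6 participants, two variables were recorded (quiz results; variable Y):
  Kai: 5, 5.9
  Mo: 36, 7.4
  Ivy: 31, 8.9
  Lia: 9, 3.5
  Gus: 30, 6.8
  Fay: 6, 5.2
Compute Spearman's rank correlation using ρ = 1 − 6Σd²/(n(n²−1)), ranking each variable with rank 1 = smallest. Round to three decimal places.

Ranks of variable 1: 1, 6, 5, 3, 4, 2
Ranks of variable 2: 3, 5, 6, 1, 4, 2
d = r₁ − r₂: -2, 1, -1, 2, 0, 0
d²: 4, 1, 1, 4, 0, 0; Σd² = 10
ρ = 1 − 6·10/(6·35) = 1 − 60/210 = 0.714

0.714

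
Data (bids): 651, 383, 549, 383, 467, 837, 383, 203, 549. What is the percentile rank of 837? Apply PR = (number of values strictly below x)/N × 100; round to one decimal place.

N = 9.
Strictly below 837: 8. Equal to 837: 1.
PR = 8/9 × 100 = 88.9

88.9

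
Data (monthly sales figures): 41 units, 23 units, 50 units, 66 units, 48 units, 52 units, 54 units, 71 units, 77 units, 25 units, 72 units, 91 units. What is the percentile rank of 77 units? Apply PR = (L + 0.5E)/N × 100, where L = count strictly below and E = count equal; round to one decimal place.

N = 12.
Strictly below 77: 10. Equal to 77: 1.
PR = (10 + 0.5·1)/12 × 100 = 87.5

87.5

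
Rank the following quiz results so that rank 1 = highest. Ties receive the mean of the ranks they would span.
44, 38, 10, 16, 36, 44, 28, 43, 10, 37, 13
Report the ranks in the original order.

Sorted (descending): 44, 44, 43, 38, 37, 36, 28, 16, 13, 10, 10
The 2 values of 44 occupy positions 1–2 → average rank (1+2)/2 = 1.5.
The 2 values of 10 occupy positions 10–11 → average rank (10+11)/2 = 10.5.

1.5, 4, 10.5, 8, 6, 1.5, 7, 3, 10.5, 5, 9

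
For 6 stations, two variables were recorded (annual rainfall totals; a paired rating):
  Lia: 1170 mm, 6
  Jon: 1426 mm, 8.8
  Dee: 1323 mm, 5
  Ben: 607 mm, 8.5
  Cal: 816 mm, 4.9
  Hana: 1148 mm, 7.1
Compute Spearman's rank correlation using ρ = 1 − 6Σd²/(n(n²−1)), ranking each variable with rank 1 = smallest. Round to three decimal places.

0.200

Ranks of variable 1: 4, 6, 5, 1, 2, 3
Ranks of variable 2: 3, 6, 2, 5, 1, 4
d = r₁ − r₂: 1, 0, 3, -4, 1, -1
d²: 1, 0, 9, 16, 1, 1; Σd² = 28
ρ = 1 − 6·28/(6·35) = 1 − 168/210 = 0.200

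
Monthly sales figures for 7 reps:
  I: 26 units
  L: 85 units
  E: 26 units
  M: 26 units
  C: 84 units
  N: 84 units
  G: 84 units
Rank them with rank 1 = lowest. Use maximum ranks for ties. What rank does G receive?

6

Sorted (ascending): 26, 26, 26, 84, 84, 84, 85
The 3 values of 26 occupy positions 1–3 → each gets rank 3.
The 3 values of 84 occupy positions 4–6 → each gets rank 6.
G has value 84 units → rank 6.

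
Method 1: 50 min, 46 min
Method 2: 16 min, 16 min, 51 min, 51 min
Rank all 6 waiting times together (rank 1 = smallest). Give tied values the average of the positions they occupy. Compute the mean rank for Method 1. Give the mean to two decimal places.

3.50

Sorted (ascending): 16, 16, 46, 50, 51, 51
The 2 values of 16 occupy positions 1–2 → average rank (1+2)/2 = 1.5.
The 2 values of 51 occupy positions 5–6 → average rank (5+6)/2 = 5.5.
Method 1 values → pooled ranks: 50→4, 46→3
Mean rank = (4 + 3) / 2 = 3.50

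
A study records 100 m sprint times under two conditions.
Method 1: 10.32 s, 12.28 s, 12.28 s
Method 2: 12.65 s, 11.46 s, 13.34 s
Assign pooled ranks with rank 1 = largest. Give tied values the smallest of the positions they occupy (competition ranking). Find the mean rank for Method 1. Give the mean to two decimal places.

Sorted (descending): 13.34, 12.65, 12.28, 12.28, 11.46, 10.32
The 2 values of 12.28 occupy positions 3–4 → each gets rank 3.
Method 1 values → pooled ranks: 10.32→6, 12.28→3, 12.28→3
Mean rank = (6 + 3 + 3) / 3 = 4.00

4.00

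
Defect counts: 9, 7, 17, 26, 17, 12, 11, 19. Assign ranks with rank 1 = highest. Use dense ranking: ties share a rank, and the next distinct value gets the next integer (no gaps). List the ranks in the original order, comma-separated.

Sorted (descending): 26, 19, 17, 17, 12, 11, 9, 7
The 2 values of 17 share dense rank 3.
Remaining distinct values take the next consecutive integers.

6, 7, 3, 1, 3, 4, 5, 2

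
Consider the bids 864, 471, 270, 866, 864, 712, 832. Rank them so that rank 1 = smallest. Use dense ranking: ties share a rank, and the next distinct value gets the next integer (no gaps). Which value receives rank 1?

270

Sorted (ascending): 270, 471, 712, 832, 864, 864, 866
The 2 values of 864 share dense rank 5.
Remaining distinct values take the next consecutive integers.
Rank 1 → value 270.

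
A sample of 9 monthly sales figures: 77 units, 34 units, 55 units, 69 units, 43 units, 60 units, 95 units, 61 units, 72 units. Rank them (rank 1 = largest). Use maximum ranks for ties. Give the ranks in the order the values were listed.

Sorted (descending): 95, 77, 72, 69, 61, 60, 55, 43, 34
No ties — each value takes its position as its rank.

2, 9, 7, 4, 8, 6, 1, 5, 3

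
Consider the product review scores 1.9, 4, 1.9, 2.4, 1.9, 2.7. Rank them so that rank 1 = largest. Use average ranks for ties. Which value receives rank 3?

2.4

Sorted (descending): 4, 2.7, 2.4, 1.9, 1.9, 1.9
The 3 values of 1.9 occupy positions 4–6 → average rank 5.
Rank 3 → value 2.4.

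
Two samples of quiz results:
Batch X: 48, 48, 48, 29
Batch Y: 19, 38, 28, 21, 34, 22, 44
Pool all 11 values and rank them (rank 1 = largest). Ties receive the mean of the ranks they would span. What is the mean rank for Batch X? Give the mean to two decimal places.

Sorted (descending): 48, 48, 48, 44, 38, 34, 29, 28, 22, 21, 19
The 3 values of 48 occupy positions 1–3 → average rank 2.
Batch X values → pooled ranks: 48→2, 48→2, 48→2, 29→7
Mean rank = (2 + 2 + 2 + 7) / 4 = 3.25

3.25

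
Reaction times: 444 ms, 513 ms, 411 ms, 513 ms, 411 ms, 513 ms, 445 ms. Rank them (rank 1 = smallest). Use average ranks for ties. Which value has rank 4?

445

Sorted (ascending): 411, 411, 444, 445, 513, 513, 513
The 2 values of 411 occupy positions 1–2 → average rank (1+2)/2 = 1.5.
The 3 values of 513 occupy positions 5–7 → average rank 6.
Rank 4 → value 445.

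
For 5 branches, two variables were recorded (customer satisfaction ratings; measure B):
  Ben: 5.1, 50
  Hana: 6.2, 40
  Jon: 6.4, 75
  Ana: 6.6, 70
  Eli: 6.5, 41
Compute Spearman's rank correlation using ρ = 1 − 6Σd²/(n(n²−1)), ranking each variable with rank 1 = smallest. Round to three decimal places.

Ranks of variable 1: 1, 2, 3, 5, 4
Ranks of variable 2: 3, 1, 5, 4, 2
d = r₁ − r₂: -2, 1, -2, 1, 2
d²: 4, 1, 4, 1, 4; Σd² = 14
ρ = 1 − 6·14/(5·24) = 1 − 84/120 = 0.300

0.300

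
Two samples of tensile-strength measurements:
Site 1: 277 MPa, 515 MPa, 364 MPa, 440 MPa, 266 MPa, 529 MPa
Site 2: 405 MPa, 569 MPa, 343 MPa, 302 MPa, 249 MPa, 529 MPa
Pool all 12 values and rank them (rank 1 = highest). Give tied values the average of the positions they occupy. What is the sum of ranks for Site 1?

39.5

Sorted (descending): 569, 529, 529, 515, 440, 405, 364, 343, 302, 277, 266, 249
The 2 values of 529 occupy positions 2–3 → average rank (2+3)/2 = 2.5.
Site 1 values → pooled ranks: 277→10, 515→4, 364→7, 440→5, 266→11, 529→2.5
Rank sum = 10 + 4 + 7 + 5 + 11 + 2.5 = 39.5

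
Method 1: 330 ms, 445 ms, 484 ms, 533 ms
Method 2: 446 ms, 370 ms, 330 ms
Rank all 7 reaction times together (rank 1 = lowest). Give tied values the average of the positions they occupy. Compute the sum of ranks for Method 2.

Sorted (ascending): 330, 330, 370, 445, 446, 484, 533
The 2 values of 330 occupy positions 1–2 → average rank (1+2)/2 = 1.5.
Method 2 values → pooled ranks: 446→5, 370→3, 330→1.5
Rank sum = 5 + 3 + 1.5 = 9.5

9.5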